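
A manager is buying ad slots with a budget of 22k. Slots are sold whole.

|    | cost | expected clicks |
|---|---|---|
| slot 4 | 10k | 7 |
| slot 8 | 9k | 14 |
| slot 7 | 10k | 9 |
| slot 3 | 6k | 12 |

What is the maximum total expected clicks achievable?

Allowing fractional choices, the relaxed optimum would be about 32.3, but ad slots are indivisible.
slot 7 + slot 3: cost 10 + 6 = 16 ≤ 22, expected clicks 9 + 12 = 21.
slot 8 + slot 7: cost 9 + 10 = 19 ≤ 22, expected clicks 14 + 9 = 23.
slot 8 + slot 3: cost 9 + 6 = 15 ≤ 22, expected clicks 14 + 12 = 26.
Best is slot 8 and slot 3 with total expected clicks 26.

26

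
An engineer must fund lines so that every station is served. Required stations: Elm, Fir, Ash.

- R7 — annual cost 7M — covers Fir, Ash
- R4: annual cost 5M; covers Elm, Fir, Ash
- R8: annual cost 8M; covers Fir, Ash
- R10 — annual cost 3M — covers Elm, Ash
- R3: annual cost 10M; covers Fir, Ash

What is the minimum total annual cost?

R4 alone covers Elm, Fir, Ash — every station.
Total annual cost: 5.

5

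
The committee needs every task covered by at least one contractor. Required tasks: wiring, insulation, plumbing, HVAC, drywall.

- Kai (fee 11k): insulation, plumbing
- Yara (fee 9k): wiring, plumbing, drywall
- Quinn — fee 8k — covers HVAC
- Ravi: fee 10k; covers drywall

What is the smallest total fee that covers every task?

28

Choose Kai, Yara, and Quinn: together they cover wiring, insulation, plumbing, HVAC, drywall — every task.
Total fee: 11 + 9 + 8 = 28.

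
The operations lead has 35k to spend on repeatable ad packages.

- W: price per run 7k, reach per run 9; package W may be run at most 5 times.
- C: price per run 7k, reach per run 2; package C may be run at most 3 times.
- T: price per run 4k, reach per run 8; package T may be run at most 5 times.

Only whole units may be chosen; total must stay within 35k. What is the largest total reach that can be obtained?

Take 2×W and 5×T: price 34 ≤ 35, reach 2·9 + 5·8 = 58.
T has the best ratio (8/4) and is taken to its limit of 5; remaining capacity is filled optimally with the others.

58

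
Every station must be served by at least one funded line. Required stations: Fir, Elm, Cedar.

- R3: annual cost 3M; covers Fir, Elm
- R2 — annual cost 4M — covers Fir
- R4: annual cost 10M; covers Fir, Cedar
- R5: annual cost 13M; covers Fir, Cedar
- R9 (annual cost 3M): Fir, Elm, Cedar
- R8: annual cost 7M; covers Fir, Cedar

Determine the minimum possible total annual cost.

R9 alone covers Fir, Elm, Cedar — every station.
Total annual cost: 3.
No cover costs less than 3.

3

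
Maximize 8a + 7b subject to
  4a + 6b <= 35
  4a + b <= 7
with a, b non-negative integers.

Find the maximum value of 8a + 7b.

35

(a,b)=(0,5): 4·0+6·5=30≤35, 4·0+1·5=5≤7, objective 35.
(a,b)=(0,4): 4·0+6·4=24≤35, 4·0+1·4=4≤7, objective 28.
No feasible integer point exceeds 35.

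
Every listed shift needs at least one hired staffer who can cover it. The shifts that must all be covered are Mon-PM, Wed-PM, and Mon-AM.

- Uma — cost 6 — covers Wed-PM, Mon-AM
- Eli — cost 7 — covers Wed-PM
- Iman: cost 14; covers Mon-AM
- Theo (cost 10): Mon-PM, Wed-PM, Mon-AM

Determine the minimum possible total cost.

10

This is an integer covering problem.
The greedy cost-per-new-shift heuristic would pick Uma and Theo for 16, but a cheaper cover exists.
Theo alone covers Mon-PM, Wed-PM, Mon-AM — every shift.
Total cost: 10.
No cover costs less than 10.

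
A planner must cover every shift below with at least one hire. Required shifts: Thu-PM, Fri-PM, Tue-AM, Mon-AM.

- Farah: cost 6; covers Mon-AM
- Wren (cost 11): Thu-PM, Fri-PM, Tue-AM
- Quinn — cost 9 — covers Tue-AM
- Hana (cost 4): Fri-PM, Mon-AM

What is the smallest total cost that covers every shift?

Choose Wren and Hana: together they cover Thu-PM, Fri-PM, Tue-AM, Mon-AM — every shift.
Total cost: 11 + 4 = 15.
No cover costs less than 15.

15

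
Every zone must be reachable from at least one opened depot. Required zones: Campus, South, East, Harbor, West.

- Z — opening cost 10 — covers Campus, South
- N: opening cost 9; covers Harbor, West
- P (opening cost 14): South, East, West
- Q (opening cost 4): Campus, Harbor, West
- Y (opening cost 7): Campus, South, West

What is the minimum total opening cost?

18

Choose P and Q: together they cover Campus, South, East, Harbor, West — every zone.
Total opening cost: 14 + 4 = 18.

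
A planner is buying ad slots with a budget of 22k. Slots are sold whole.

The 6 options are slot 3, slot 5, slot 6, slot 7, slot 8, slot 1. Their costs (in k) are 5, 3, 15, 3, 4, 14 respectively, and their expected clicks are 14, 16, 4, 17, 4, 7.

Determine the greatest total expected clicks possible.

51

Take slot 3, slot 5, slot 7, and slot 8: cost 5 + 3 + 3 + 4 = 15 ≤ 22, expected clicks 14 + 16 + 17 + 4 = 51.
No other feasible combination does better.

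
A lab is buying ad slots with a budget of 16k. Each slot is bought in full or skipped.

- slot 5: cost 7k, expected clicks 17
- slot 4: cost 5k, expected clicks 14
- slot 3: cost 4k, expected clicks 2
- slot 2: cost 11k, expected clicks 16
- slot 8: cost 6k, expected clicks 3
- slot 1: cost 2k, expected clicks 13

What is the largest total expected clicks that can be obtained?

44

This is a 0-1 knapsack instance.
Allowing fractional choices, the relaxed optimum would be about 46.9, but ad slots are indivisible.
slot 5 + slot 4 + slot 3: cost 7 + 5 + 4 = 16 ≤ 16, expected clicks 17 + 14 + 2 = 33.
slot 5 + slot 8 + slot 1: cost 7 + 6 + 2 = 15 ≤ 16, expected clicks 17 + 3 + 13 = 33.
slot 5 + slot 4 + slot 1: cost 7 + 5 + 2 = 14 ≤ 16, expected clicks 17 + 14 + 13 = 44.
Best is slot 5, slot 4, and slot 1 with total expected clicks 44.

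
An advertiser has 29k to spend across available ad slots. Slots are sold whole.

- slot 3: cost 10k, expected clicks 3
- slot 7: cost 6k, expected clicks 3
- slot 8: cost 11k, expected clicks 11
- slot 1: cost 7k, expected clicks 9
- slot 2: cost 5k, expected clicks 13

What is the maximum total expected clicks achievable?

36

slot 7 + slot 8 + slot 1 + slot 2: cost 6 + 11 + 7 + 5 = 29 ≤ 29, expected clicks 3 + 11 + 9 + 13 = 36.
slot 3 + slot 7 + slot 1 + slot 2: cost 10 + 6 + 7 + 5 = 28 ≤ 29, expected clicks 3 + 3 + 9 + 13 = 28.
slot 8 + slot 1 + slot 2: cost 11 + 7 + 5 = 23 ≤ 29, expected clicks 11 + 9 + 13 = 33.
Best is slot 7, slot 8, slot 1, and slot 2 with total expected clicks 36.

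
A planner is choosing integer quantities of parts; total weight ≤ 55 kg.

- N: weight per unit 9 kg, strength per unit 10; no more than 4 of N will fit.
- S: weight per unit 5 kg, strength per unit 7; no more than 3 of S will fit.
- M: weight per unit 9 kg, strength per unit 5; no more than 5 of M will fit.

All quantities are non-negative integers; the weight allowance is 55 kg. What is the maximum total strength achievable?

S has the best ratio (7/5); taking only S gives at most 3×7 = 21 (stopped by the supply cap of 3).
Mixing does better — 4×N and 3×S: weight 51 ≤ 55, strength 4·10 + 3·7 = 61.

61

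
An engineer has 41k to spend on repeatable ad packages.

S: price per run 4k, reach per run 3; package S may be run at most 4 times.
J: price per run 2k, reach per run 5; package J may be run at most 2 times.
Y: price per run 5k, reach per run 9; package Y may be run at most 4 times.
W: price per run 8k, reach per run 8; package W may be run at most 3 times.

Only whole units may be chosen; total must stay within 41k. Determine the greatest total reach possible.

J has the best ratio (5/2); taking only J gives at most 2×5 = 10 (stopped by the supply cap of 2).
Mixing does better — 2×J, 4×Y, and 2×W: price 40 ≤ 41, reach 2·5 + 4·9 + 2·8 = 62.

62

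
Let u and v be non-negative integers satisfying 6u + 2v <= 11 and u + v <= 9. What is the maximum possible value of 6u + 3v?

15

Relaxing integrality, the LP optimum is 16.50 at (u,v) = (0, 5.5), which is not an integer point.
(u,v)=(0,5) is feasible, giving 15.
(u,v)=(0,4) is feasible, giving 12.
The best lattice point is (0,5), giving 15.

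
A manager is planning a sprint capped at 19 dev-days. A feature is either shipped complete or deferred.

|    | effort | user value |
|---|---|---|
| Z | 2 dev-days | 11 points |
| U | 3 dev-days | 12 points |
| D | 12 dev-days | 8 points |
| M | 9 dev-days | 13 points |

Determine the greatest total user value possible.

36

Allowing fractional choices, the relaxed optimum would be about 39.3, but features are indivisible.
Z + U + D: effort 2 + 3 + 12 = 17 ≤ 19, user value 11 + 12 + 8 = 31.
U + M: effort 3 + 9 = 12 ≤ 19, user value 12 + 13 = 25.
Z + U + M: effort 2 + 3 + 9 = 14 ≤ 19, user value 11 + 12 + 13 = 36.
Best is Z, U, and M with total user value 36.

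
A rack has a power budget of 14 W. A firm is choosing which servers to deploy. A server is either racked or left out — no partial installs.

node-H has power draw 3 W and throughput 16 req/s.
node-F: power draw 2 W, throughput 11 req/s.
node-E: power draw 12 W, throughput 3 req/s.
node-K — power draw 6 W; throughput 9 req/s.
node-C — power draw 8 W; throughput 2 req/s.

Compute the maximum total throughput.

node-H + node-F: power draw 3 + 2 = 5 ≤ 14, throughput 16 + 11 = 27.
node-H + node-F + node-K: power draw 3 + 2 + 6 = 11 ≤ 14, throughput 16 + 11 + 9 = 36.
node-H + node-F + node-C: power draw 3 + 2 + 8 = 13 ≤ 14, throughput 16 + 11 + 2 = 29.
Best is node-H, node-F, and node-K with total throughput 36.

36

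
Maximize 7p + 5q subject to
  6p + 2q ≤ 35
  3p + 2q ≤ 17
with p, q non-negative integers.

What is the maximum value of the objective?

42

Relaxing integrality, the LP optimum is 42.50 at (p,q) = (0, 8.5), which is not an integer point.
(p,q)=(1,7): 6·1+2·7=20≤35, 3·1+2·7=17≤17, objective 42.
(p,q)=(0,8): 6·0+2·8=16≤35, 3·0+2·8=16≤17, objective 40.
(p,q)=(1,6): 6·1+2·6=18≤35, 3·1+2·6=15≤17, objective 37.
Maximum is 42 at (p,q)=(1,7).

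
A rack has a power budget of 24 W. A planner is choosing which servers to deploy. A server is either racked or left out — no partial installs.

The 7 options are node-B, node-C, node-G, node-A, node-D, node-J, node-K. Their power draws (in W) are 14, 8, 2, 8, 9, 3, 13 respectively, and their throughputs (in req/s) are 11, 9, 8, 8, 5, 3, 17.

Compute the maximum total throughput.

34

Allowing fractional choices, the relaxed optimum would be about 35.0, but servers are indivisible.
node-C + node-G + node-K: power draw 8 + 2 + 13 = 23 ≤ 24, throughput 9 + 8 + 17 = 34.
node-G + node-D + node-K: power draw 2 + 9 + 13 = 24 ≤ 24, throughput 8 + 5 + 17 = 30.
node-G + node-A + node-K: power draw 2 + 8 + 13 = 23 ≤ 24, throughput 8 + 8 + 17 = 33.
Best is node-C, node-G, and node-K with total throughput 34.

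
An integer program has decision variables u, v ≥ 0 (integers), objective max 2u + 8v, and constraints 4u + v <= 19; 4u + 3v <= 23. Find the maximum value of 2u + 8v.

(u,v)=(0,7): 4·0+1·7=7≤19, 4·0+3·7=21≤23, objective 56.
(u,v)=(1,6): 4·1+1·6=10≤19, 4·1+3·6=22≤23, objective 50.
No feasible integer point exceeds 56.

56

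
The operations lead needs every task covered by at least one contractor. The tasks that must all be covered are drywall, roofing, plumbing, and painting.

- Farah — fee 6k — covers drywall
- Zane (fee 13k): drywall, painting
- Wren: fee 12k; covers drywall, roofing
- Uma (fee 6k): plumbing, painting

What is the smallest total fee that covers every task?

18

The greedy cost-per-new-task heuristic would pick Uma, Farah, and Wren for 24, but a cheaper cover exists.
Choose Wren and Uma: together they cover drywall, roofing, plumbing, painting — every task.
Total fee: 12 + 6 = 18.
No cover costs less than 18.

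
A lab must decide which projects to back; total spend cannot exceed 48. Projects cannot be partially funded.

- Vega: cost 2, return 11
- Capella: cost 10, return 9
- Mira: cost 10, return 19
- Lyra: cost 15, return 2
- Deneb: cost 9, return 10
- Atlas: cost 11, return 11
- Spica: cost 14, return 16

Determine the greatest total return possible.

Allowing fractional choices, the relaxed optimum would be about 68.8, but projects are indivisible.
Vega + Mira + Deneb + Atlas + Spica: cost 2 + 10 + 9 + 11 + 14 = 46 ≤ 48, return 11 + 19 + 10 + 11 + 16 = 67.
Vega + Capella + Mira + Atlas + Spica: cost 2 + 10 + 10 + 11 + 14 = 47 ≤ 48, return 11 + 9 + 19 + 11 + 16 = 66.
Vega + Capella + Mira + Deneb + Spica: cost 2 + 10 + 10 + 9 + 14 = 45 ≤ 48, return 11 + 9 + 19 + 10 + 16 = 65.
Best is Vega, Mira, Deneb, Atlas, and Spica with total return 67.

67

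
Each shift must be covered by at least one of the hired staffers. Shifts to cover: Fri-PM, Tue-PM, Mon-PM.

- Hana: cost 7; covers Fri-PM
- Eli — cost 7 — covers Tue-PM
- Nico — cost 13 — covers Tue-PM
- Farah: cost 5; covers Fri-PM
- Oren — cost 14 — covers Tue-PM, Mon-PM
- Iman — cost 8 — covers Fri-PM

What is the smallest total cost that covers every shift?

19

The greedy cost-per-new-shift heuristic would pick Farah, Eli, and Oren for 26, but a cheaper cover exists.
Choose Farah and Oren: together they cover Fri-PM, Tue-PM, Mon-PM — every shift.
Total cost: 5 + 14 = 19.
No cover costs less than 19.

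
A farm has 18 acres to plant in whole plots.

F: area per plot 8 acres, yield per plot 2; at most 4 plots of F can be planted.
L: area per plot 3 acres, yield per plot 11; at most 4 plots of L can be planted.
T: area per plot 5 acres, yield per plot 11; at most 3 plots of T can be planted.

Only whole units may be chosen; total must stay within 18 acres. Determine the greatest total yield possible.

This is a bounded integer knapsack.
Take 4×L and 1×T: area 17 ≤ 18, yield 4·11 + 1·11 = 55.
L has the best ratio (11/3) and is taken to its limit of 4; remaining capacity is filled optimally with the others.

55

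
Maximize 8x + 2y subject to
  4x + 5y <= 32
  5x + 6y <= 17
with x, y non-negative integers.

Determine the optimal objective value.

24

Relaxing integrality, the LP optimum is 27.20 at (x,y) = (3.4, 0), which is not an integer point.
(x,y)=(3,0): 4·3+5·0=12≤32, 5·3+6·0=15≤17, objective 24.
(x,y)=(2,1): 4·2+5·1=13≤32, 5·2+6·1=16≤17, objective 18.
(x,y)=(2,0): 4·2+5·0=8≤32, 5·2+6·0=10≤17, objective 16.
No feasible integer point exceeds 24.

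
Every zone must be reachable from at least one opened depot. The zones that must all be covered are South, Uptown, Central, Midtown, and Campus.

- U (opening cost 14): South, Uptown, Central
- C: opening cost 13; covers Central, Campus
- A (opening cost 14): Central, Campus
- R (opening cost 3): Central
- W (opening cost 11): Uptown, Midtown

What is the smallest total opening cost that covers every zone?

38

This is a weighted set-cover instance.
Choose U, C, and W: together they cover South, Uptown, Central, Midtown, Campus — every zone.
Total opening cost: 14 + 13 + 11 = 38.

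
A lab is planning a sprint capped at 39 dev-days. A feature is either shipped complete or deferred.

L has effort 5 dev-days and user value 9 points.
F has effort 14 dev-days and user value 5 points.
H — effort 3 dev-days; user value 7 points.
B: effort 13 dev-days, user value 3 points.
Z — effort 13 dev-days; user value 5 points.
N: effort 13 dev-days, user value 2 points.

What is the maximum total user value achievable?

L + F + H + Z: effort 5 + 14 + 3 + 13 = 35 ≤ 39, user value 9 + 5 + 7 + 5 = 26.
L + H + B + Z: effort 5 + 3 + 13 + 13 = 34 ≤ 39, user value 9 + 7 + 3 + 5 = 24.
L + F + H + B: effort 5 + 14 + 3 + 13 = 35 ≤ 39, user value 9 + 5 + 7 + 3 = 24.
Best is L, F, H, and Z with total user value 26.

26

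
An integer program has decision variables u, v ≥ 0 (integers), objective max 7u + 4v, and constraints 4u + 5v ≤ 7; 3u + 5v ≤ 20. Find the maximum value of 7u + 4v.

Relaxing integrality, the LP optimum is 12.25 at (u,v) = (1.75, 0), which is not an integer point.
(u,v)=(1,0): 4·1+5·0=4≤7, 3·1+5·0=3≤20, objective 7.
(u,v)=(0,1): 4·0+5·1=5≤7, 3·0+5·1=5≤20, objective 4.
(u,v)=(0,0): 4·0+5·0=0≤7, 3·0+5·0=0≤20, objective 0.
No feasible integer point exceeds 7.

7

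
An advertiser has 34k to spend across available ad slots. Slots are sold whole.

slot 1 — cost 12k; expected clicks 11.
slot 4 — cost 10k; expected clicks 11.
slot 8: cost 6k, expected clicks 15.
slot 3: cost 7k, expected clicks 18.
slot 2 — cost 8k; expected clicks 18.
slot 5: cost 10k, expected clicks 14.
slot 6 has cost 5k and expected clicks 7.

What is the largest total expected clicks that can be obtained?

slot 1 + slot 8 + slot 3 + slot 2: cost 12 + 6 + 7 + 8 = 33 ≤ 34, expected clicks 11 + 15 + 18 + 18 = 62.
slot 4 + slot 8 + slot 3 + slot 2: cost 10 + 6 + 7 + 8 = 31 ≤ 34, expected clicks 11 + 15 + 18 + 18 = 62.
slot 8 + slot 3 + slot 2 + slot 5: cost 6 + 7 + 8 + 10 = 31 ≤ 34, expected clicks 15 + 18 + 18 + 14 = 65.
Best is slot 8, slot 3, slot 2, and slot 5 with total expected clicks 65.

65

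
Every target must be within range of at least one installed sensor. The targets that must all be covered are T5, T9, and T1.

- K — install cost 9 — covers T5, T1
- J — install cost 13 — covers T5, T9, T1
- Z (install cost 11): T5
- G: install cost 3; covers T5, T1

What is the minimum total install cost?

The greedy cost-per-new-target heuristic would pick G and J for 16, but a cheaper cover exists.
J alone covers T5, T9, T1 — every target.
Total install cost: 13.
No cover costs less than 13.

13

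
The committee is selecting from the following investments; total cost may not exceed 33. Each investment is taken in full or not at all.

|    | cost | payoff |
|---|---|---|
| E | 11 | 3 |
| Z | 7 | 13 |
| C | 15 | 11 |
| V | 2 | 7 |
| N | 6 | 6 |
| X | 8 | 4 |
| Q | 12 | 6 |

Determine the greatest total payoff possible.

Allowing fractional choices, the relaxed optimum would be about 38.5, but investments are indivisible.
Z + C + V + X: cost 7 + 15 + 2 + 8 = 32 ≤ 33, payoff 13 + 11 + 7 + 4 = 35.
Z + C + V + N: cost 7 + 15 + 2 + 6 = 30 ≤ 33, payoff 13 + 11 + 7 + 6 = 37.
Best is Z, C, V, and N with total payoff 37.

37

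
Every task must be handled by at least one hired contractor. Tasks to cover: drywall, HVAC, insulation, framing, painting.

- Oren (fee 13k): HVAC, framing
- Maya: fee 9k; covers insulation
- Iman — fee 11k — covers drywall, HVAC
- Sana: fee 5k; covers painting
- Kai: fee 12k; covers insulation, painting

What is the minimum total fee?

36

This is an integer covering problem.
The greedy cost-per-new-task heuristic would pick Sana, Iman, Maya, and Oren for 38, but a cheaper cover exists.
Choose Oren, Iman, and Kai: together they cover drywall, HVAC, insulation, framing, painting — every task.
Total fee: 13 + 11 + 12 = 36.
No cover costs less than 36.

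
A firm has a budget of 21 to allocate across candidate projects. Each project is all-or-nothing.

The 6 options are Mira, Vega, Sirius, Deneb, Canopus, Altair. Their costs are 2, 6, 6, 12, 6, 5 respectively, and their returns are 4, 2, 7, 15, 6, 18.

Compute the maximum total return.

37

Mira + Sirius + Canopus + Altair: cost 2 + 6 + 6 + 5 = 19 ≤ 21, return 4 + 7 + 6 + 18 = 35.
Mira + Deneb + Altair: cost 2 + 12 + 5 = 19 ≤ 21, return 4 + 15 + 18 = 37.
Deneb + Altair: cost 12 + 5 = 17 ≤ 21, return 15 + 18 = 33.
Best is Mira, Deneb, and Altair with total return 37.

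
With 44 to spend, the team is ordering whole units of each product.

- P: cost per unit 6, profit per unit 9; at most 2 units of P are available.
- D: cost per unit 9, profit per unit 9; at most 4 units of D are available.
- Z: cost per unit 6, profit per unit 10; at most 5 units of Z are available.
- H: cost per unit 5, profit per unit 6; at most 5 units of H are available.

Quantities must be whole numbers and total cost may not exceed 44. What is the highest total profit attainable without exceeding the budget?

2×P and 5×Z: cost 42 ≤ 44, profit 2·9 + 5·10 = 68.
1×D, 5×Z, and 1×H: cost 44 ≤ 44, profit 1·9 + 5·10 + 1·6 = 65.
Best is 68.

68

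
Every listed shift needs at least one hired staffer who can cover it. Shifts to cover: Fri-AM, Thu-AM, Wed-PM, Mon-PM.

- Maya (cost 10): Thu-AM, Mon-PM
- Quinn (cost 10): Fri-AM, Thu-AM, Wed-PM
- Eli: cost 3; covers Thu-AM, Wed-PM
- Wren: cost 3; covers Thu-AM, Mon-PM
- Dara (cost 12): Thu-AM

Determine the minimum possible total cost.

13

The greedy cost-per-new-shift heuristic would pick Eli, Wren, and Quinn for 16, but a cheaper cover exists.
Choose Quinn and Wren: together they cover Fri-AM, Thu-AM, Wed-PM, Mon-PM — every shift.
Total cost: 10 + 3 = 13.
No cover costs less than 13.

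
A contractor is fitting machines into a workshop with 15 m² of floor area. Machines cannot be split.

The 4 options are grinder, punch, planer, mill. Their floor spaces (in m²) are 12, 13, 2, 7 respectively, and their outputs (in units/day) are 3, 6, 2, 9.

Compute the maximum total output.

11

This is an integer program with binary decision variables.
Take planer and mill: floor space 2 + 7 = 9 ≤ 15, output 2 + 9 = 11.
No other feasible combination does better.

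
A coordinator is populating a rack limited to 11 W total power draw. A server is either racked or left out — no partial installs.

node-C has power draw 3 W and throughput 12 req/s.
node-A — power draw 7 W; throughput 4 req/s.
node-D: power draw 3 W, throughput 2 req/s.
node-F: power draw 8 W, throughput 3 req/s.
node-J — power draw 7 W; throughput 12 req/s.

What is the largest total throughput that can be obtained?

Allowing fractional choices, the relaxed optimum would be about 24.7, but servers are indivisible.
node-C + node-A: power draw 3 + 7 = 10 ≤ 11, throughput 12 + 4 = 16.
node-C + node-J: power draw 3 + 7 = 10 ≤ 11, throughput 12 + 12 = 24.
node-C + node-F: power draw 3 + 8 = 11 ≤ 11, throughput 12 + 3 = 15.
Best is node-C and node-J with total throughput 24.

24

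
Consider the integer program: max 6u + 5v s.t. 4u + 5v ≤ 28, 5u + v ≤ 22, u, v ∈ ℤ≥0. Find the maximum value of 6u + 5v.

Relaxing integrality, the LP optimum is 35.81 at (u,v) = (3.9, 2.48), which is not an integer point.
(u,v)=(4,2) is feasible, giving 34.
(u,v)=(3,3) is feasible, giving 33.
(u,v)=(4,1) is feasible, giving 29.
(u,v)=(3,2) is feasible, giving 28.
The best lattice point is (4,2), giving 34.

34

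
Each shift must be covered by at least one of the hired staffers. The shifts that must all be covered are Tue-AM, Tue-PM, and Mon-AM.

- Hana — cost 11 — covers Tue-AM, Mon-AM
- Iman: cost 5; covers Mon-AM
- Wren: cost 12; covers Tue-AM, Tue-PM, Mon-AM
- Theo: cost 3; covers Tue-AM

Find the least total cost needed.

12

The greedy cost-per-new-shift heuristic would pick Theo, Iman, and Wren for 20, but a cheaper cover exists.
Wren alone covers Tue-AM, Tue-PM, Mon-AM — every shift.
Total cost: 12.
No cover costs less than 12.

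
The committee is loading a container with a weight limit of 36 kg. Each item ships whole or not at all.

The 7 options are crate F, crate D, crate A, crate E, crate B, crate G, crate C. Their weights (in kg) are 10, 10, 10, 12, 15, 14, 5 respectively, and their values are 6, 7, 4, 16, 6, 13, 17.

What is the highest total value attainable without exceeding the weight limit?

crate E + crate G + crate C: weight 12 + 14 + 5 = 31 ≤ 36, value 16 + 13 + 17 = 46.
crate D + crate E + crate C: weight 10 + 12 + 5 = 27 ≤ 36, value 7 + 16 + 17 = 40.
crate F + crate E + crate C: weight 10 + 12 + 5 = 27 ≤ 36, value 6 + 16 + 17 = 39.
Best is crate E, crate G, and crate C with total value 46.

46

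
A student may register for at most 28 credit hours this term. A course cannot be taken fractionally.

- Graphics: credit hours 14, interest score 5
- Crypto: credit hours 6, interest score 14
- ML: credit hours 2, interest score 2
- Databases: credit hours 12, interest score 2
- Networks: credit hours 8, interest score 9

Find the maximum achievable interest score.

28

Crypto + ML + Networks: credit hours 6 + 2 + 8 = 16 ≤ 28, interest score 14 + 2 + 9 = 25.
Crypto + ML + Databases + Networks: credit hours 6 + 2 + 12 + 8 = 28 ≤ 28, interest score 14 + 2 + 2 + 9 = 27.
Graphics + Crypto + Networks: credit hours 14 + 6 + 8 = 28 ≤ 28, interest score 5 + 14 + 9 = 28.
Best is Graphics, Crypto, and Networks with total interest score 28.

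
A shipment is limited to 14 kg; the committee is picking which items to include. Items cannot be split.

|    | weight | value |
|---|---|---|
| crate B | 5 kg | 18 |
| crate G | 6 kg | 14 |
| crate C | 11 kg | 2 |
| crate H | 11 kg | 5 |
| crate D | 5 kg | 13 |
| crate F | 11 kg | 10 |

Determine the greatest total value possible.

Take crate B and crate G: weight 5 + 6 = 11 ≤ 14, value 18 + 14 = 32.
No other feasible combination does better.

32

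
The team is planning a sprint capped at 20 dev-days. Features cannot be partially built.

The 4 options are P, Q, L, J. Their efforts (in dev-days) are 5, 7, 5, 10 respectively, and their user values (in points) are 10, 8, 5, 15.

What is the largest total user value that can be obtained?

30

P + L + J: effort 5 + 5 + 10 = 20 ≤ 20, user value 10 + 5 + 15 = 30.
P + Q + L: effort 5 + 7 + 5 = 17 ≤ 20, user value 10 + 8 + 5 = 23.
P + J: effort 5 + 10 = 15 ≤ 20, user value 10 + 15 = 25.
Best is P, L, and J with total user value 30.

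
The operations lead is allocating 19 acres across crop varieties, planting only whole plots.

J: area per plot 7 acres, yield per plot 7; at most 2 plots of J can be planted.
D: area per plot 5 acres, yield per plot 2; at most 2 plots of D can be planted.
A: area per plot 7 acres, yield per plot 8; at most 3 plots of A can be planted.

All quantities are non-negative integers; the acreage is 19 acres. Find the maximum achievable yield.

A has the best ratio (8/7); taking only A gives at most 2×8 = 16 (stopped by the area limit).
Mixing does better — 1×D and 2×A: area 19 ≤ 19, yield 1·2 + 2·8 = 18.

18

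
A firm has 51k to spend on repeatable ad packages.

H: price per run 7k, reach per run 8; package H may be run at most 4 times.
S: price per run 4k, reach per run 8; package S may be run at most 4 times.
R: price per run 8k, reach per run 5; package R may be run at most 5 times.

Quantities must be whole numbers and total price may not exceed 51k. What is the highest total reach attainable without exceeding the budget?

64

3×H, 4×S, and 1×R: price 45 ≤ 51, reach 3·8 + 4·8 + 1·5 = 61.
4×H and 4×S: price 44 ≤ 51, reach 4·8 + 4·8 = 64.
Best is 64.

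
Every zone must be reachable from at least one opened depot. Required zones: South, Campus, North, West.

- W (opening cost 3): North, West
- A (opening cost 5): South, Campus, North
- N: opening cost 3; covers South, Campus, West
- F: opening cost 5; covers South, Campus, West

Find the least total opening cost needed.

6

Choose W and N: together they cover South, Campus, North, West — every zone.
Total opening cost: 3 + 3 = 6.
No cover costs less than 6.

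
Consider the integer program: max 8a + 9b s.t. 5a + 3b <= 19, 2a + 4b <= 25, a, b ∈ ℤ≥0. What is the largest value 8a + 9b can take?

54

The continuous relaxation peaks at (0.0714, 6.21) with value 56.50; rounding to a feasible lattice point costs some objective.
(a,b)=(0,6) is feasible, giving 54.
(a,b)=(0,5) is feasible, giving 45.
The best lattice point is (0,6), giving 54.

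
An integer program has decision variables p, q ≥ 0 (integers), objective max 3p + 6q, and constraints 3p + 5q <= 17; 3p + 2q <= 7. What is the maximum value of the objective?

The continuous relaxation peaks at (0, 3.4) with value 20.40; rounding to a feasible lattice point costs some objective.
(p,q)=(0,3): 3·0+5·3=15≤17, 3·0+2·3=6≤7, objective 18.
(p,q)=(1,2): 3·1+5·2=13≤17, 3·1+2·2=7≤7, objective 15.
(p,q)=(0,2): 3·0+5·2=10≤17, 3·0+2·2=4≤7, objective 12.
The best lattice point is (0,3), giving 18.

18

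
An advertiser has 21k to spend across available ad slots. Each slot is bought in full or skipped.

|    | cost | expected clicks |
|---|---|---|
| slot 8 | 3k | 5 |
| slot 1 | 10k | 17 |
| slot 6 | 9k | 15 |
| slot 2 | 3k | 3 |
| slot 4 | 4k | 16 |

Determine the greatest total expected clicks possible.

41

Treat it as a binary knapsack problem.
Allowing fractional choices, the relaxed optimum would be about 44.7, but ad slots are indivisible.
slot 8 + slot 1 + slot 2 + slot 4: cost 3 + 10 + 3 + 4 = 20 ≤ 21, expected clicks 5 + 17 + 3 + 16 = 41.
slot 8 + slot 1 + slot 4: cost 3 + 10 + 4 = 17 ≤ 21, expected clicks 5 + 17 + 16 = 38.
slot 8 + slot 6 + slot 2 + slot 4: cost 3 + 9 + 3 + 4 = 19 ≤ 21, expected clicks 5 + 15 + 3 + 16 = 39.
Best is slot 8, slot 1, slot 2, and slot 4 with total expected clicks 41.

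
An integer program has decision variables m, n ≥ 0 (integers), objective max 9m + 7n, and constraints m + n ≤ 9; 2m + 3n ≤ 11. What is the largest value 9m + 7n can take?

45

The continuous relaxation peaks at (5.5, 0) with value 49.50; rounding to a feasible lattice point costs some objective.
(m,n)=(5,0) is feasible, giving 45.
(m,n)=(4,1) is feasible, giving 43.
(m,n)=(4,0) is feasible, giving 36.
Maximum is 45 at (m,n)=(5,0).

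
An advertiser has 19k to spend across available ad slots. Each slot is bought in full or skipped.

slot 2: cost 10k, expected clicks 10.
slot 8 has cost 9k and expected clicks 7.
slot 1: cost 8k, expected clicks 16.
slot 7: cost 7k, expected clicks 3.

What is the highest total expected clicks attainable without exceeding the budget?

This is an integer program with binary decision variables.
Take slot 2 and slot 1: cost 10 + 8 = 18 ≤ 19, expected clicks 10 + 16 = 26.
No other feasible combination does better.

26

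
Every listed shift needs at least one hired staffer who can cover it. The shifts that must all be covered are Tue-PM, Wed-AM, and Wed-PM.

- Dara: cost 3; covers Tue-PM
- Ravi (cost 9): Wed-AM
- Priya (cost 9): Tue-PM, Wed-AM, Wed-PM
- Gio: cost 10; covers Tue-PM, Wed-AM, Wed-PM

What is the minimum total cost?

9

The greedy cost-per-new-shift heuristic would pick Dara and Priya for 12, but a cheaper cover exists.
Priya alone covers Tue-PM, Wed-AM, Wed-PM — every shift.
Total cost: 9.
No cover costs less than 9.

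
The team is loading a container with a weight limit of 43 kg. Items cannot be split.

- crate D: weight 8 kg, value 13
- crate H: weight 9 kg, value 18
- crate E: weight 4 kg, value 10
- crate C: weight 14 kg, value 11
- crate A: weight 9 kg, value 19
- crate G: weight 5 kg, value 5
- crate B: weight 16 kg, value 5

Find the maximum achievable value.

crate D + crate H + crate E + crate A + crate G: weight 8 + 9 + 4 + 9 + 5 = 35 ≤ 43, value 13 + 18 + 10 + 19 + 5 = 65.
crate D + crate H + crate C + crate A: weight 8 + 9 + 14 + 9 = 40 ≤ 43, value 13 + 18 + 11 + 19 = 61.
crate H + crate E + crate C + crate A + crate G: weight 9 + 4 + 14 + 9 + 5 = 41 ≤ 43, value 18 + 10 + 11 + 19 + 5 = 63.
Best is crate D, crate H, crate E, crate A, and crate G with total value 65.

65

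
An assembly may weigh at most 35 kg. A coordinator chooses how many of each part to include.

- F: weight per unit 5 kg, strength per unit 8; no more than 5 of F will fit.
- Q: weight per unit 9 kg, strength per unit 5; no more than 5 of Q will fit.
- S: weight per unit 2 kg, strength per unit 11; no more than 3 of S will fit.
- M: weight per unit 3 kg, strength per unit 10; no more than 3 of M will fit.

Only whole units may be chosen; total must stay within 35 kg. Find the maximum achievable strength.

This is a bounded integer knapsack.
Take 4×F, 3×S, and 3×M: weight 35 ≤ 35, strength 4·8 + 3·11 + 3·10 = 95.
S has the best ratio (11/2) and is taken to its limit of 3; remaining capacity is filled optimally with the others.

95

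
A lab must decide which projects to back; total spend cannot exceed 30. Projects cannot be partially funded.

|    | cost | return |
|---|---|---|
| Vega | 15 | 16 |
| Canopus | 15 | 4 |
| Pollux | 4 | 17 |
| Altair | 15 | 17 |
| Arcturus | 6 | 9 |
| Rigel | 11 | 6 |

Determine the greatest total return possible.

43

Pollux + Altair + Arcturus: cost 4 + 15 + 6 = 25 ≤ 30, return 17 + 17 + 9 = 43.
Vega + Pollux + Arcturus: cost 15 + 4 + 6 = 25 ≤ 30, return 16 + 17 + 9 = 42.
Best is Pollux, Altair, and Arcturus with total return 43.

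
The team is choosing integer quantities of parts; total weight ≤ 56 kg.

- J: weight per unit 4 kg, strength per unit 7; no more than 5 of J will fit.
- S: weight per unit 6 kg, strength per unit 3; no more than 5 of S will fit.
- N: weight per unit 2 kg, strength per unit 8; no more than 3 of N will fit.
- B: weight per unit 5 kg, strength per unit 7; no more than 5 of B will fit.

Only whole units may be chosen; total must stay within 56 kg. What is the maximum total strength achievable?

94

Take 5×J, 3×N, and 5×B: weight 51 ≤ 56, strength 5·7 + 3·8 + 5·7 = 94.
N has the best ratio (8/2) and is taken to its limit of 3; remaining capacity is filled optimally with the others.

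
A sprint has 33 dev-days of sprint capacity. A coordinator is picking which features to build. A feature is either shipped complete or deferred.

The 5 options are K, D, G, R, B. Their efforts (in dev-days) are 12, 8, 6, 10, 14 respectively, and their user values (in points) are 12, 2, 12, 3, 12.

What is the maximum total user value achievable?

36

This is an integer program with binary decision variables.
Allowing fractional choices, the relaxed optimum would be about 36.3, but features are indivisible.
G + R + B: effort 6 + 10 + 14 = 30 ≤ 33, user value 12 + 3 + 12 = 27.
K + G + B: effort 12 + 6 + 14 = 32 ≤ 33, user value 12 + 12 + 12 = 36.
K + G + R: effort 12 + 6 + 10 = 28 ≤ 33, user value 12 + 12 + 3 = 27.
Best is K, G, and B with total user value 36.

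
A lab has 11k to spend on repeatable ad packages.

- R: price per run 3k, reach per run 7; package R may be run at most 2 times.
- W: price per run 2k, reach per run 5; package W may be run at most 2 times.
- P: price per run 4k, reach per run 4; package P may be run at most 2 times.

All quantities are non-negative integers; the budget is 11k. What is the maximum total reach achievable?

24

1×R, 2×W, and 1×P: price 11 ≤ 11, reach 1·7 + 2·5 + 1·4 = 21.
2×R and 2×W: price 10 ≤ 11, reach 2·7 + 2·5 = 24.
Best is 24.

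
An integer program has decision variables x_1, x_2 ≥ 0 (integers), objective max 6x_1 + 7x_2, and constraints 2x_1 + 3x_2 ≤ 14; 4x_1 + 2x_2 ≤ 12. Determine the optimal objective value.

(x_1,x_2)=(1,4): 2·1+3·4=14≤14, 4·1+2·4=12≤12, objective 34.
(x_1,x_2)=(0,4): 2·0+3·4=12≤14, 4·0+2·4=8≤12, objective 28.
Maximum is 34 at (x_1,x_2)=(1,4).

34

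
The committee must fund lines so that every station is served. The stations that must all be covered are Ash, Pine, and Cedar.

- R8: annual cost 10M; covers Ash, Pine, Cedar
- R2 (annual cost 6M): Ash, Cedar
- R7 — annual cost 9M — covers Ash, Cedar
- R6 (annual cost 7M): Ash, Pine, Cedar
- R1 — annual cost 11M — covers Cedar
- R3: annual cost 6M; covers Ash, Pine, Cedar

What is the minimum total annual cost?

R3 alone covers Ash, Pine, Cedar — every station.
Total annual cost: 6.
No cover costs less than 6.

6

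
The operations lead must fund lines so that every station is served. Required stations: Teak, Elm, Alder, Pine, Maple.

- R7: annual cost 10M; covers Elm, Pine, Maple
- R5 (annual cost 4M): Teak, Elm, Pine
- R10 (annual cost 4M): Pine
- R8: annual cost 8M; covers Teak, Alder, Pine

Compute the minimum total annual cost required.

This is an integer covering problem.
The greedy cost-per-new-station heuristic would pick R5, R8, and R7 for 22, but a cheaper cover exists.
Choose R7 and R8: together they cover Teak, Elm, Alder, Pine, Maple — every station.
Total annual cost: 10 + 8 = 18.
No cover costs less than 18.

18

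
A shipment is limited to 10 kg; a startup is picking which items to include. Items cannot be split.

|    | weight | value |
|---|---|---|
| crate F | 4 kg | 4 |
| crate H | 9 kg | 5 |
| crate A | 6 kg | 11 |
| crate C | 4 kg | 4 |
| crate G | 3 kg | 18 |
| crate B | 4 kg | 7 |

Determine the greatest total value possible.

29

Treat it as a binary knapsack problem.
Allowing fractional choices, the relaxed optimum would be about 30.8, but items are indivisible.
crate A + crate G: weight 6 + 3 = 9 ≤ 10, value 11 + 18 = 29.
crate G + crate B: weight 3 + 4 = 7 ≤ 10, value 18 + 7 = 25.
crate F + crate G: weight 4 + 3 = 7 ≤ 10, value 4 + 18 = 22.
Best is crate A and crate G with total value 29.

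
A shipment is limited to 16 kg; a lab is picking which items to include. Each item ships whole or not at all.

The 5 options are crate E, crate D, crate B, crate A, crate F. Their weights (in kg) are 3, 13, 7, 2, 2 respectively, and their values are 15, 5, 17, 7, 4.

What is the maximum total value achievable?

Treat it as a binary knapsack problem.
crate E + crate B + crate A: weight 3 + 7 + 2 = 12 ≤ 16, value 15 + 17 + 7 = 39.
crate E + crate B + crate F: weight 3 + 7 + 2 = 12 ≤ 16, value 15 + 17 + 4 = 36.
crate E + crate B + crate A + crate F: weight 3 + 7 + 2 + 2 = 14 ≤ 16, value 15 + 17 + 7 + 4 = 43.
Best is crate E, crate B, crate A, and crate F with total value 43.

43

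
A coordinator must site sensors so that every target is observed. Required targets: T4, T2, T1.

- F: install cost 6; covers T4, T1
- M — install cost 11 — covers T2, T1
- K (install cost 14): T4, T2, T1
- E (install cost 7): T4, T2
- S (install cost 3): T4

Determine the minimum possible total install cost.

Choose F and E: together they cover T4, T2, T1 — every target.
Total install cost: 6 + 7 = 13.
No cover costs less than 13.

13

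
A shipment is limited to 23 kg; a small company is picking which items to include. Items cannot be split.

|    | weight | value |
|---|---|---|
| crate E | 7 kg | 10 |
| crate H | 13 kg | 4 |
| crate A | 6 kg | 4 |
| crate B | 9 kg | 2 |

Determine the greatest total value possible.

crate E + crate H: weight 7 + 13 = 20 ≤ 23, value 10 + 4 = 14.
crate E + crate A: weight 7 + 6 = 13 ≤ 23, value 10 + 4 = 14.
crate E + crate A + crate B: weight 7 + 6 + 9 = 22 ≤ 23, value 10 + 4 + 2 = 16.
Best is crate E, crate A, and crate B with total value 16.

16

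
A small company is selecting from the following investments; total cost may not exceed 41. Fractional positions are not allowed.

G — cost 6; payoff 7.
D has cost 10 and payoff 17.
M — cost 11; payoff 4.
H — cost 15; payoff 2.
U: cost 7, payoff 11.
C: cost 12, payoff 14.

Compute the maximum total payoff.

G + D + U + C: cost 6 + 10 + 7 + 12 = 35 ≤ 41, payoff 7 + 17 + 11 + 14 = 49.
D + M + U + C: cost 10 + 11 + 7 + 12 = 40 ≤ 41, payoff 17 + 4 + 11 + 14 = 46.
D + U + C: cost 10 + 7 + 12 = 29 ≤ 41, payoff 17 + 11 + 14 = 42.
Best is G, D, U, and C with total payoff 49.

49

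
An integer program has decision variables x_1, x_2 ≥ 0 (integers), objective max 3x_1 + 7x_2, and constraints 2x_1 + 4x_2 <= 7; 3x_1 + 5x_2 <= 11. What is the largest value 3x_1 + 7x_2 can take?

10

(x_1,x_2)=(1,1): 2·1+4·1=6≤7, 3·1+5·1=8≤11, objective 10.
(x_1,x_2)=(0,1): 2·0+4·1=4≤7, 3·0+5·1=5≤11, objective 7.
(x_1,x_2)=(2,0): 2·2+4·0=4≤7, 3·2+5·0=6≤11, objective 6.
(x_1,x_2)=(1,0): 2·1+4·0=2≤7, 3·1+5·0=3≤11, objective 3.
The best lattice point is (1,1), giving 10.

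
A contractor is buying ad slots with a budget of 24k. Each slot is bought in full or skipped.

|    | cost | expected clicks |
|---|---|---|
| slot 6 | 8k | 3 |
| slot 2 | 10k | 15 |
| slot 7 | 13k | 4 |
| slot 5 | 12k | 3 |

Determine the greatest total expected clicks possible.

Treat it as a binary knapsack problem.
Allowing fractional choices, the relaxed optimum would be about 19.8, but ad slots are indivisible.
slot 2 + slot 7: cost 10 + 13 = 23 ≤ 24, expected clicks 15 + 4 = 19.
slot 6 + slot 2: cost 8 + 10 = 18 ≤ 24, expected clicks 3 + 15 = 18.
slot 2 + slot 5: cost 10 + 12 = 22 ≤ 24, expected clicks 15 + 3 = 18.
Best is slot 2 and slot 7 with total expected clicks 19.

19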